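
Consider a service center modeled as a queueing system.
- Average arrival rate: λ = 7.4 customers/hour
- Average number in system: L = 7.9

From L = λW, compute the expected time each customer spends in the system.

Little's Law: L = λW, so W = L/λ
W = 7.9/7.4 = 1.0676 hours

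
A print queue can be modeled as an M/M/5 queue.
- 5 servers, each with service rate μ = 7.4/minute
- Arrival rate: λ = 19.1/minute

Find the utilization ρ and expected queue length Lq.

Traffic intensity: ρ = λ/(cμ) = 19.1/(5×7.4) = 0.5162
Since ρ = 0.5162 < 1, system is stable.
Offered load a = λ/μ = cρ = 19.1/7.4 = 2.5811
P₀ = [ Σₙ₌₀^4 aⁿ/n! + a^5/(5!(1-ρ)) ]⁻¹
Σ = a^0/0! + a^1/1! + a^2/2! + a^3/3! + a^4/4! = 1.0000 + 2.5811 + 3.3310 + 2.8659 + 1.8492 = 11.6272
a^5/(5!(1-ρ)) = 114.5535/(120 × 0.4838) = 1.9732
P₀ = 1/(11.6272 + 1.9732) = 0.07353
Lq = P₀·a^5·ρ / (5!(1-ρ)²) = 0.07353 × 114.5535 × 0.5162 / (120 × 0.2340) = 0.1548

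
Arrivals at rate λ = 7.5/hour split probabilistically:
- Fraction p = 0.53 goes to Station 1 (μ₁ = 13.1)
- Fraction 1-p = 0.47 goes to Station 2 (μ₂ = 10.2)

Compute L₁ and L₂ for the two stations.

Effective rates: λ₁ = 7.5×0.53 = 3.975, λ₂ = 7.5×0.47 = 3.525
Station 1: ρ₁ = 3.975/13.1 = 0.30344, L₁ = ρ₁/(1-ρ₁) = 0.30344/(1-0.30344) = 0.4356
Station 2: ρ₂ = 3.525/10.2 = 0.3456, L₂ = ρ₂/(1-ρ₂) = 0.3456/(1-0.3456) = 0.5281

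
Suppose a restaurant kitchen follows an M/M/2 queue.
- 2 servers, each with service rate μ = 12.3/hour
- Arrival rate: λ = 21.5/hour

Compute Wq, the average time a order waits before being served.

Traffic intensity: ρ = λ/(cμ) = 21.5/(2×12.3) = 0.8740
Since ρ = 0.8740 < 1, system is stable.
Offered load a = λ/μ = cρ = 21.5/12.3 = 1.7480
P₀ = [ Σₙ₌₀^1 aⁿ/n! + a^2/(2!(1-ρ)) ]⁻¹
Σ = a^0/0! + a^1/1! = 1.0000 + 1.7480 = 2.7480
a^2/(2!(1-ρ)) = 3.05539/(2 × 0.126016) = 12.1230
P₀ = 1/(2.74797 + 12.1230) = 0.06725
Lq = P₀·a^2·ρ / (2!(1-ρ)²) = 0.067245 × 3.0554 × 0.87398 / (2 × 0.015880) = 5.6539
Wq = Lq/λ = 5.6539/21.5 = 0.2630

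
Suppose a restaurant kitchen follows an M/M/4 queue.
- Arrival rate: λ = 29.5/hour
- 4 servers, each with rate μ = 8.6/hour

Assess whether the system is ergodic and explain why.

Stability requires ρ = λ/(cμ) < 1
ρ = 29.5/(4 × 8.6) = 29.5/34.40 = 0.8576
Since 0.8576 < 1, the system is STABLE.
The servers are busy 85.76% of the time.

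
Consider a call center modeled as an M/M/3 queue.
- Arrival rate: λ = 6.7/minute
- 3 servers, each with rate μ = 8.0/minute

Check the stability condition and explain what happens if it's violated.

Stability requires ρ = λ/(cμ) < 1
ρ = 6.7/(3 × 8.0) = 6.7/24.00 = 0.2792
Since 0.2792 < 1, the system is STABLE.
The servers are busy 27.92% of the time.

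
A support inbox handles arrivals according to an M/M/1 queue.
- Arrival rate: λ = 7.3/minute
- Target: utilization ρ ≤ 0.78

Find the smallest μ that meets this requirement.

ρ = λ/μ, so μ = λ/ρ
μ ≥ 7.3/0.78 = 9.3590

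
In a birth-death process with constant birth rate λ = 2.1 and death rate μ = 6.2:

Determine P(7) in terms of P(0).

For constant rates: P(n)/P(0) = (λ/μ)^n
P(7)/P(0) = (2.1/6.2)^7 = 0.33871^7 = 0.0005114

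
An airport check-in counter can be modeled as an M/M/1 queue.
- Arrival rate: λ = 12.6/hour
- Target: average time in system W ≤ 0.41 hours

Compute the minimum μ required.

For M/M/1: W = 1/(μ-λ)
Need W ≤ 0.41, so 1/(μ-λ) ≤ 0.41
μ - λ ≥ 1/0.41 = 2.4390
μ ≥ 12.6 + 2.4390 = 15.0390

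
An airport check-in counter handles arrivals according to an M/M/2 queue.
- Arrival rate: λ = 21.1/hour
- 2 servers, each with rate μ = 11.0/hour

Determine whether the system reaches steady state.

Stability requires ρ = λ/(cμ) < 1
ρ = 21.1/(2 × 11.0) = 21.1/22.00 = 0.9591
Since 0.9591 < 1, the system is STABLE.
The servers are busy 95.91% of the time.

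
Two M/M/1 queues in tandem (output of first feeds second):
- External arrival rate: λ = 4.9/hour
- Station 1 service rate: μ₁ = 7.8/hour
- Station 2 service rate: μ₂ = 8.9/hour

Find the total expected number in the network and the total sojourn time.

By Jackson's theorem, each station behaves as independent M/M/1.
Station 1: ρ₁ = 4.9/7.8 = 0.6282, L₁ = ρ₁/(1-ρ₁) = λ/(μ₁-λ) = 4.9/2.90 = 1.6897
Station 2: ρ₂ = 4.9/8.9 = 0.5506, L₂ = ρ₂/(1-ρ₂) = λ/(μ₂-λ) = 4.9/4.00 = 1.2250
Total: L = L₁ + L₂ = 1.6897 + 1.2250 = 2.9147
W = L/λ = 2.9147/4.9 = 0.5948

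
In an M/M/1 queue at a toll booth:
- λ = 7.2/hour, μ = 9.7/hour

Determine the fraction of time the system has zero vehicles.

ρ = λ/μ = 7.2/9.7 = 0.7423
P(0) = 1 - ρ = 1 - 0.7423 = 0.2577
The server is idle 25.77% of the time.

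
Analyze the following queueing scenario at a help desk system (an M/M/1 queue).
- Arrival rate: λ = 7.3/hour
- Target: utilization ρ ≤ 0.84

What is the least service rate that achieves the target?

ρ = λ/μ, so μ = λ/ρ
μ ≥ 7.3/0.84 = 8.6905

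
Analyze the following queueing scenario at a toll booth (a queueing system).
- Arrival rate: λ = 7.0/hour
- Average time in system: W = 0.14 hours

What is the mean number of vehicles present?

Little's Law: L = λW
L = 7.0 × 0.14 = 0.9800 vehicles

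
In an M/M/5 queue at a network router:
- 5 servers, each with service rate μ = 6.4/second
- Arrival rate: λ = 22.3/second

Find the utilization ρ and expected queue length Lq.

Traffic intensity: ρ = λ/(cμ) = 22.3/(5×6.4) = 0.6969
Since ρ = 0.6969 < 1, system is stable.
Offered load a = λ/μ = cρ = 22.3/6.4 = 3.4844
P₀ = [ Σₙ₌₀^4 aⁿ/n! + a^5/(5!(1-ρ)) ]⁻¹
Σ = a^0/0! + a^1/1! + a^2/2! + a^3/3! + a^4/4! = 1.0000 + 3.4844 + 6.0704 + 7.0506 + 6.1417 = 23.7471
a^5/(5!(1-ρ)) = 513.5993/(120 × 0.303125) = 14.1196
P₀ = 1/(23.7471 + 14.1196) = 0.02641
Lq = P₀·a^5·ρ / (5!(1-ρ)²) = 0.026408 × 513.5993 × 0.69688 / (120 × 0.091885) = 0.8572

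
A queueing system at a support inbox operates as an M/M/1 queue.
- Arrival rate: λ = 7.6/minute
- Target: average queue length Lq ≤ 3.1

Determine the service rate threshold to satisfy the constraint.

For M/M/1: Lq = λ²/(μ(μ-λ))
Need Lq ≤ 3.1, i.e. μ(μ-λ) ≥ λ²/3.1
μ² - 7.6μ - 57.76/3.1 ≥ 0  →  μ² - 7.6μ - 18.632258 ≥ 0
Quadratic formula (positive root): μ = [λ + √(λ² + 4×18.632258)]/2
Discriminant: 57.76 + 4×18.632258 = 132.28903, √132.28903 = 11.501697
μ ≥ (7.6 + 11.501697)/2 = 9.5508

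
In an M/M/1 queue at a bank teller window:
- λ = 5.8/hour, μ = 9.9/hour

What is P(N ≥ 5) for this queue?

ρ = λ/μ = 5.8/9.9 = 0.58586
P(N ≥ n) = ρⁿ
P(N ≥ 5) = 0.58586^5
P(N ≥ 5) = 0.06902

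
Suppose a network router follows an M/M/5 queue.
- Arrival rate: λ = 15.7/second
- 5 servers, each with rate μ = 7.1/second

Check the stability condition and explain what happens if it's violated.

Stability requires ρ = λ/(cμ) < 1
ρ = 15.7/(5 × 7.1) = 15.7/35.50 = 0.4423
Since 0.4423 < 1, the system is STABLE.
The servers are busy 44.23% of the time.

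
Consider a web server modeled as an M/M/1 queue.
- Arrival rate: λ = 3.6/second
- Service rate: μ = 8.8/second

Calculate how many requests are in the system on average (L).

ρ = λ/μ = 3.6/8.8 = 0.4091
For M/M/1: L = λ/(μ-λ)
L = 3.6/(8.8-3.6) = 3.6/5.20
L = 0.6923 requests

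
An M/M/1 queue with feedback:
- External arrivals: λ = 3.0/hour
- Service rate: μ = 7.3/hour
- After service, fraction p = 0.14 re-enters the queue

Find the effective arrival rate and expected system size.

Effective arrival rate: λ_eff = λ/(1-p) = 3.0/(1-0.14) = 3.0/0.86 = 3.4884
ρ = λ_eff/μ = 3.4884/7.3 = 0.47786
L = ρ/(1-ρ) = 0.47786/(1-0.47786) = 0.9152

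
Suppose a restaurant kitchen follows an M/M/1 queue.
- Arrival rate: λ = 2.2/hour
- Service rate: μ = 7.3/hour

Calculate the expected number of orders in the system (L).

ρ = λ/μ = 2.2/7.3 = 0.3014
For M/M/1: L = λ/(μ-λ)
L = 2.2/(7.3-2.2) = 2.2/5.10
L = 0.4314 orders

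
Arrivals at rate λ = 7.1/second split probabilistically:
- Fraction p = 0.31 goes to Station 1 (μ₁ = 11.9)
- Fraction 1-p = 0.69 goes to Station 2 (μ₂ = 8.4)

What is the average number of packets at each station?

Effective rates: λ₁ = 7.1×0.31 = 2.201, λ₂ = 7.1×0.69 = 4.899
Station 1: ρ₁ = 2.201/11.9 = 0.18496, L₁ = ρ₁/(1-ρ₁) = 0.18496/(1-0.18496) = 0.2269
Station 2: ρ₂ = 4.899/8.4 = 0.58321, L₂ = ρ₂/(1-ρ₂) = 0.58321/(1-0.58321) = 1.3993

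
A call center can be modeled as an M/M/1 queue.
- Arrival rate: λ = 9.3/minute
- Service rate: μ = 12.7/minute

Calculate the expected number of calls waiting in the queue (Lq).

ρ = λ/μ = 9.3/12.7 = 0.7323
For M/M/1: Lq = λ²/(μ(μ-λ))
Lq = 86.49/(12.7 × 3.40)
Lq = 2.0030 calls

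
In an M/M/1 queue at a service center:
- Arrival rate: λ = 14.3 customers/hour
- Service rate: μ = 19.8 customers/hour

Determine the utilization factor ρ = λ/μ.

Server utilization: ρ = λ/μ
ρ = 14.3/19.8 = 0.7222
The server is busy 72.22% of the time.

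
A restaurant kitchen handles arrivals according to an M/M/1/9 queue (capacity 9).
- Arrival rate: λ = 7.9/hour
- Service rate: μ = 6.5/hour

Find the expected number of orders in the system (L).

ρ = λ/μ = 7.9/6.5 = 1.21538
P₀ = (1-ρ)/(1-ρ^(K+1)) = (1-1.21538)/(1-1.21538^10) = -0.21538/-6.0327 = 0.03570
P_K = P₀×ρ^K = 0.03570 × 1.21538^9 = 0.03570 × 5.7864 = 0.2066
L = ρ[1 - (K+1)ρ^K + Kρ^(K+1)] / [(1-ρ)(1-ρ^(K+1))]
L = 1.21538 × (1 - 10×5.78640 + 9×7.03268) / ((1 - 1.21538) × (1 - 7.03268)) = 6.0147 orders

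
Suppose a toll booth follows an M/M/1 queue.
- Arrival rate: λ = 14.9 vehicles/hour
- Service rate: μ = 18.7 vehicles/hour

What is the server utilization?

Server utilization: ρ = λ/μ
ρ = 14.9/18.7 = 0.7968
The server is busy 79.68% of the time.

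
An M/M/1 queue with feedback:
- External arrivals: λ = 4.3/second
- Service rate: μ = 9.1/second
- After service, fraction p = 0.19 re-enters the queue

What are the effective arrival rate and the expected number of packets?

Effective arrival rate: λ_eff = λ/(1-p) = 4.3/(1-0.19) = 4.3/0.81 = 5.30864
ρ = λ_eff/μ = 5.30864/9.1 = 0.58337
L = ρ/(1-ρ) = 0.58337/(1-0.58337) = 1.4002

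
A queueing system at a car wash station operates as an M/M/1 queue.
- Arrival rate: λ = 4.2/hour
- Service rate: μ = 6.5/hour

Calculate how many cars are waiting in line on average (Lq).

ρ = λ/μ = 4.2/6.5 = 0.6462
For M/M/1: Lq = λ²/(μ(μ-λ))
Lq = 17.64/(6.5 × 2.30)
Lq = 1.1799 cars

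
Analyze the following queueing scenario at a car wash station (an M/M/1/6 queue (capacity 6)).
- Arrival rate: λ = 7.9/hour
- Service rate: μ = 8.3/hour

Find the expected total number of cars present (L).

ρ = λ/μ = 7.9/8.3 = 0.9518
P₀ = (1-ρ)/(1-ρ^(K+1)) = (1-0.9518)/(1-0.9518^7) = 0.04820/0.2923 = 0.1649
P_K = P₀×ρ^K = 0.1649 × 0.9518^6 = 0.1649 × 0.7435 = 0.1226
L = ρ[1 - (K+1)ρ^K + Kρ^(K+1)] / [(1-ρ)(1-ρ^(K+1))]
L = 0.9518 × (1 - 7×0.7434884 + 6×0.7076523) / ((1 - 0.9518) × (1 - 0.7076523)) = 2.8028 cars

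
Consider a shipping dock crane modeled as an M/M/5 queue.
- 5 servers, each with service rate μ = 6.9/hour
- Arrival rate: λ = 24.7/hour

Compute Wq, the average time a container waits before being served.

Traffic intensity: ρ = λ/(cμ) = 24.7/(5×6.9) = 0.7159
Since ρ = 0.7159 < 1, system is stable.
Offered load a = λ/μ = cρ = 24.7/6.9 = 3.5797
P₀ = [ Σₙ₌₀^4 aⁿ/n! + a^5/(5!(1-ρ)) ]⁻¹
Σ = a^0/0! + a^1/1! + a^2/2! + a^3/3! + a^4/4! = 1.00000 + 3.57971 + 6.40716 + 7.64526 + 6.84195 = 25.4741
a^5/(5!(1-ρ)) = 587.8132/(120 × 0.284058) = 17.2445
P₀ = 1/(25.4741 + 17.2445) = 0.02341
Lq = P₀·a^5·ρ / (5!(1-ρ)²) = 0.02341 × 587.8132 × 0.7159 / (120 × 0.08069) = 1.0174
Wq = Lq/λ = 1.0174/24.7 = 0.04119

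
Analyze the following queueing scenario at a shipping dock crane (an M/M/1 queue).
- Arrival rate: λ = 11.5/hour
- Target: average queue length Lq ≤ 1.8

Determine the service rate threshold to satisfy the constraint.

For M/M/1: Lq = λ²/(μ(μ-λ))
Need Lq ≤ 1.8, i.e. μ(μ-λ) ≥ λ²/1.8
μ² - 11.5μ - 132.25/1.8 ≥ 0  →  μ² - 11.5μ - 73.47222 ≥ 0
Quadratic formula (positive root): μ = [λ + √(λ² + 4×73.47222)]/2
Discriminant: 132.25 + 4×73.47222 = 426.1389, √426.1389 = 20.6431
μ ≥ (11.5 + 20.6431)/2 = 16.0716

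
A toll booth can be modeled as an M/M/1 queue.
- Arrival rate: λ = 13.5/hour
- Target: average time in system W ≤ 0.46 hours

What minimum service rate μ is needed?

For M/M/1: W = 1/(μ-λ)
Need W ≤ 0.46, so 1/(μ-λ) ≤ 0.46
μ - λ ≥ 1/0.46 = 2.1739
μ ≥ 13.5 + 2.1739 = 15.6739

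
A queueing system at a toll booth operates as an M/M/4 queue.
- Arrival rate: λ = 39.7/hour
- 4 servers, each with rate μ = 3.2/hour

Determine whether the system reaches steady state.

Stability requires ρ = λ/(cμ) < 1
ρ = 39.7/(4 × 3.2) = 39.7/12.80 = 3.1016
Since 3.1016 ≥ 1, the system is UNSTABLE.
Need c > λ/μ = 39.7/3.2 = 12.41.
Minimum servers needed: c = 13.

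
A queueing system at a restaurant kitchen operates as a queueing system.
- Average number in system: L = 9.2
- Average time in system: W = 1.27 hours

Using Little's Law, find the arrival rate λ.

Little's Law: L = λW, so λ = L/W
λ = 9.2/1.27 = 7.2441 orders/hour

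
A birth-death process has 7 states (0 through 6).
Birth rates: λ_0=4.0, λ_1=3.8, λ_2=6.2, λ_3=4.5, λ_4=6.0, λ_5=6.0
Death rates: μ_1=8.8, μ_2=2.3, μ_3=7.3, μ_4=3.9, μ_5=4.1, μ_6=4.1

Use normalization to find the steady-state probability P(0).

Ratios P(n)/P(0) = (λ₀···λₙ₋₁)/(μ₁···μₙ):
P(1)/P(0) = (4.0)/(8.8) = 0.4545
P(2)/P(0) = (4.0×3.8)/(8.8×2.3) = 0.7510
P(3)/P(0) = (4.0×3.8×6.2)/(8.8×2.3×7.3) = 0.6378
P(4)/P(0) = (4.0×3.8×6.2×4.5)/(8.8×2.3×7.3×3.9) = 0.7360
P(5)/P(0) = (4.0×3.8×6.2×4.5×6.0)/(8.8×2.3×7.3×3.9×4.1) = 1.0770
P(6)/P(0) = (4.0×3.8×6.2×4.5×6.0×6.0)/(8.8×2.3×7.3×3.9×4.1×4.1) = 1.5761

Normalization: ∑ P(n) = 1
P(0) × (1.0000 + 0.4545 + 0.7510 + 0.6378 + 0.7360 + 1.0770 + 1.5761) = 1
P(0) × 6.2324 = 1
P(0) = 1/6.2324 = 0.1605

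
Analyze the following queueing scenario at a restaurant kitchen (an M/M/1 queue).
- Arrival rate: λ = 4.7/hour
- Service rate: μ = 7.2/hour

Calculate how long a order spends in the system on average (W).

First, compute utilization: ρ = λ/μ = 4.7/7.2 = 0.6528
For M/M/1: W = 1/(μ-λ)
W = 1/(7.2-4.7) = 1/2.50
W = 0.4000 hours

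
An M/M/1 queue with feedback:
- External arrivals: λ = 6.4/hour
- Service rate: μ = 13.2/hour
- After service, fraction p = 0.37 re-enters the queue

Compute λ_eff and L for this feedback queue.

Effective arrival rate: λ_eff = λ/(1-p) = 6.4/(1-0.37) = 6.4/0.63 = 10.1587
ρ = λ_eff/μ = 10.1587/13.2 = 0.7696
L = ρ/(1-ρ) = 0.7696/(1-0.7696) = 3.3403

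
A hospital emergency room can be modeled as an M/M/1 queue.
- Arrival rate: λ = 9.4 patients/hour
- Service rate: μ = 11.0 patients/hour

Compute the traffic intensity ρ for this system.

Server utilization: ρ = λ/μ
ρ = 9.4/11.0 = 0.8545
The server is busy 85.45% of the time.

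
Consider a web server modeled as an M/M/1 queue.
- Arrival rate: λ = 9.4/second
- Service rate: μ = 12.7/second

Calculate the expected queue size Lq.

ρ = λ/μ = 9.4/12.7 = 0.7402
For M/M/1: Lq = λ²/(μ(μ-λ))
Lq = 88.36/(12.7 × 3.30)
Lq = 2.1083 requests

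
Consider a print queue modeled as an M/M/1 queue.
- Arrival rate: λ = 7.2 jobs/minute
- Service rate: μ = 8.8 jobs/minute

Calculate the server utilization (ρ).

Server utilization: ρ = λ/μ
ρ = 7.2/8.8 = 0.8182
The server is busy 81.82% of the time.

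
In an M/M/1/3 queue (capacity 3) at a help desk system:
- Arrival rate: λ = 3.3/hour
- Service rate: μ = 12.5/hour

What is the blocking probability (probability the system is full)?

ρ = λ/μ = 3.3/12.5 = 0.2640
P₀ = (1-ρ)/(1-ρ^(K+1)) = (1-0.2640)/(1-0.2640^4) = 0.7360/0.9951 = 0.7396
P_K = P₀×ρ^K = 0.7396 × 0.2640^3 = 0.7396 × 0.01840 = 0.01361
Blocking probability = 1.36%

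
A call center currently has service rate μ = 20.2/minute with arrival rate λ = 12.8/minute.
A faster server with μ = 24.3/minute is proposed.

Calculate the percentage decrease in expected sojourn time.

System 1: ρ₁ = 12.8/20.2 = 0.6337, W₁ = 1/(20.2-12.8) = 0.13514
System 2: ρ₂ = 12.8/24.3 = 0.5267, W₂ = 1/(24.3-12.8) = 0.086957
Improvement: (W₁-W₂)/W₁ = (0.13514-0.086957)/0.13514 = 35.65%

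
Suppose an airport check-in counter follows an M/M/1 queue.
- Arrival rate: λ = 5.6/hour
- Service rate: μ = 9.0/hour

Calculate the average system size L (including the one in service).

ρ = λ/μ = 5.6/9.0 = 0.6222
For M/M/1: L = λ/(μ-λ)
L = 5.6/(9.0-5.6) = 5.6/3.40
L = 1.6471 passengers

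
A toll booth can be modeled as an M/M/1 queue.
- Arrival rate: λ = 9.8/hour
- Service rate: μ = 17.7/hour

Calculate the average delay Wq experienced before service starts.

First, compute utilization: ρ = λ/μ = 9.8/17.7 = 0.5537
For M/M/1: Wq = λ/(μ(μ-λ))
Wq = 9.8/(17.7 × (17.7-9.8))
Wq = 9.8/(17.7 × 7.90)
Wq = 0.07009 hours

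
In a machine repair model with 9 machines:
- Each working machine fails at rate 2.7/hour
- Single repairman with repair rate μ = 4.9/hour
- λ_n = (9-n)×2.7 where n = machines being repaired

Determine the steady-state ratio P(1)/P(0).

P(1)/P(0) = ∏_{i=0}^{1-1} λ_i/μ_{i+1}
= (9-0)×2.7/4.9
= 4.9592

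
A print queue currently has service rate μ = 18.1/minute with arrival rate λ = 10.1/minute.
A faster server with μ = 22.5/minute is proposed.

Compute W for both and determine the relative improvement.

System 1: ρ₁ = 10.1/18.1 = 0.5580, W₁ = 1/(18.1-10.1) = 0.1250
System 2: ρ₂ = 10.1/22.5 = 0.4489, W₂ = 1/(22.5-10.1) = 0.08065
Improvement: (W₁-W₂)/W₁ = (0.1250-0.08065)/0.1250 = 35.48%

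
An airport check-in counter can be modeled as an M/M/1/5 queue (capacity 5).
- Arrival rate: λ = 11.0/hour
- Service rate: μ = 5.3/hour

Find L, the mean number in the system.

ρ = λ/μ = 11.0/5.3 = 2.07547
P₀ = (1-ρ)/(1-ρ^(K+1)) = (1-2.07547)/(1-2.07547^6) = -1.0755/-78.9280 = 0.01363
P_K = P₀×ρ^K = 0.013626 × 2.07547^5 = 0.013626 × 38.5108 = 0.5247
L = ρ[1 - (K+1)ρ^K + Kρ^(K+1)] / [(1-ρ)(1-ρ^(K+1))]
L = 2.07547 × (1 - 6×38.5108 + 5×79.9280) / ((1 - 2.07547) × (1 - 79.9280)) = 4.1462 passengers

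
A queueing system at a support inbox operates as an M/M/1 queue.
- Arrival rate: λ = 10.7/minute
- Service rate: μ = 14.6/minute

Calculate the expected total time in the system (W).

First, compute utilization: ρ = λ/μ = 10.7/14.6 = 0.7329
For M/M/1: W = 1/(μ-λ)
W = 1/(14.6-10.7) = 1/3.90
W = 0.2564 minutes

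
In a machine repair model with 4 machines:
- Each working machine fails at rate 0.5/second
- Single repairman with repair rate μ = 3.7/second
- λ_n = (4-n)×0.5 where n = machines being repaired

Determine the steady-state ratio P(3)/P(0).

P(3)/P(0) = ∏_{i=0}^{3-1} λ_i/μ_{i+1}
= (4-0)×0.5/3.7 × (4-1)×0.5/3.7 × (4-2)×0.5/3.7
= 0.05923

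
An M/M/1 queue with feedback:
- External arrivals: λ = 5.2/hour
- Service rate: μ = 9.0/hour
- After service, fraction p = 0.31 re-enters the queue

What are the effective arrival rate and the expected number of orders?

Effective arrival rate: λ_eff = λ/(1-p) = 5.2/(1-0.31) = 5.2/0.69 = 7.5362
ρ = λ_eff/μ = 7.5362/9.0 = 0.83736
L = ρ/(1-ρ) = 0.83736/(1-0.83736) = 5.1485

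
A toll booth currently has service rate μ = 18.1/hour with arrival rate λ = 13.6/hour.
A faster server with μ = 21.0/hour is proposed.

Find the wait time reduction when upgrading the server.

System 1: ρ₁ = 13.6/18.1 = 0.7514, W₁ = 1/(18.1-13.6) = 0.22222
System 2: ρ₂ = 13.6/21.0 = 0.6476, W₂ = 1/(21.0-13.6) = 0.13514
Improvement: (W₁-W₂)/W₁ = (0.22222-0.13514)/0.22222 = 39.19%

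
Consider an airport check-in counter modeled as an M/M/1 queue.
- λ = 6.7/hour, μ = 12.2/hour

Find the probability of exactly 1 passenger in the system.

ρ = λ/μ = 6.7/12.2 = 0.5492
P(n) = (1-ρ)ρⁿ
P(1) = (1-0.5492) × 0.5492^1
P(1) = 0.4508 × 0.5492
P(1) = 0.2476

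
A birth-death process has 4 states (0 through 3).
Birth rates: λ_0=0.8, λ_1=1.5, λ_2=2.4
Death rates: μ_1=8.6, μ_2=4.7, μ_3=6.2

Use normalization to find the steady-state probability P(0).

Ratios P(n)/P(0) = (λ₀···λₙ₋₁)/(μ₁···μₙ):
P(1)/P(0) = (0.8)/(8.6) = 0.09302
P(2)/P(0) = (0.8×1.5)/(8.6×4.7) = 0.02969
P(3)/P(0) = (0.8×1.5×2.4)/(8.6×4.7×6.2) = 0.01149

Normalization: ∑ P(n) = 1
P(0) × (1.0000 + 0.09302 + 0.02969 + 0.01149) = 1
P(0) × 1.1342 = 1
P(0) = 1/1.1342 = 0.8817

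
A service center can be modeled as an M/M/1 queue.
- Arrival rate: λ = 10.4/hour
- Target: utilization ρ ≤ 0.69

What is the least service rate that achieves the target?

ρ = λ/μ, so μ = λ/ρ
μ ≥ 10.4/0.69 = 15.0725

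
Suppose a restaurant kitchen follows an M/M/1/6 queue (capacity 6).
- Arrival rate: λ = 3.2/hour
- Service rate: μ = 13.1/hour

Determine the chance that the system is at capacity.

ρ = λ/μ = 3.2/13.1 = 0.244275
P₀ = (1-ρ)/(1-ρ^(K+1)) = (1-0.244275)/(1-0.244275^7) = 0.7557/0.9999 = 0.7558
P_K = P₀×ρ^K = 0.7558 × 0.244275^6 = 0.7558 × 0.0002125 = 0.0001606
Blocking probability = 0.01606%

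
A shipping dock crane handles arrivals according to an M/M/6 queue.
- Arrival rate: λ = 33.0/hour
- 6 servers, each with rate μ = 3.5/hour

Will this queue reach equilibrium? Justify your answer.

Stability requires ρ = λ/(cμ) < 1
ρ = 33.0/(6 × 3.5) = 33.0/21.00 = 1.5714
Since 1.5714 ≥ 1, the system is UNSTABLE.
Need c > λ/μ = 33.0/3.5 = 9.43.
Minimum servers needed: c = 10.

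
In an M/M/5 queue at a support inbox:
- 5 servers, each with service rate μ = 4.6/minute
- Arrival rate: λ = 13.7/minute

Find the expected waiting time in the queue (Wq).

Traffic intensity: ρ = λ/(cμ) = 13.7/(5×4.6) = 0.5957
Since ρ = 0.5957 < 1, system is stable.
Offered load a = λ/μ = cρ = 13.7/4.6 = 2.9783
P₀ = [ Σₙ₌₀^4 aⁿ/n! + a^5/(5!(1-ρ)) ]⁻¹
Σ = a^0/0! + a^1/1! + a^2/2! + a^3/3! + a^4/4! = 1.0000 + 2.9783 + 4.4350 + 4.4029 + 3.2782 = 16.0944
a^5/(5!(1-ρ)) = 234.3223/(120 × 0.40435) = 4.8292
P₀ = 1/(16.0944 + 4.8292) = 0.04779
Lq = P₀·a^5·ρ / (5!(1-ρ)²) = 0.04779 × 234.3223 × 0.5957 / (120 × 0.1635) = 0.3400
Wq = Lq/λ = 0.3400/13.7 = 0.02482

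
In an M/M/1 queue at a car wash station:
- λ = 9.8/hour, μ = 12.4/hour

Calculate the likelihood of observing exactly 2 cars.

ρ = λ/μ = 9.8/12.4 = 0.7903
P(n) = (1-ρ)ρⁿ
P(2) = (1-0.7903) × 0.7903^2
P(2) = 0.2097 × 0.6246
P(2) = 0.1310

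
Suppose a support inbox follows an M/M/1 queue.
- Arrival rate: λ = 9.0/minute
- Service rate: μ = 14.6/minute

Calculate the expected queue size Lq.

ρ = λ/μ = 9.0/14.6 = 0.6164
For M/M/1: Lq = λ²/(μ(μ-λ))
Lq = 81.00/(14.6 × 5.60)
Lq = 0.9907 emails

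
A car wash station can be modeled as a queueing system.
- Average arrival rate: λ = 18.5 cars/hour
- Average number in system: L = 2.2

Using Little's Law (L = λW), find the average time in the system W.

Little's Law: L = λW, so W = L/λ
W = 2.2/18.5 = 0.1189 hours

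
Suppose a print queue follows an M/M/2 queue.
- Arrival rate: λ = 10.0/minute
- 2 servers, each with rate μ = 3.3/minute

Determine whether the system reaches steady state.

Stability requires ρ = λ/(cμ) < 1
ρ = 10.0/(2 × 3.3) = 10.0/6.60 = 1.5152
Since 1.5152 ≥ 1, the system is UNSTABLE.
Need c > λ/μ = 10.0/3.3 = 3.03.
Minimum servers needed: c = 4.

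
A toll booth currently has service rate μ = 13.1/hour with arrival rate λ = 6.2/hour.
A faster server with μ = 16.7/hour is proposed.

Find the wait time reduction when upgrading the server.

System 1: ρ₁ = 6.2/13.1 = 0.4733, W₁ = 1/(13.1-6.2) = 0.14493
System 2: ρ₂ = 6.2/16.7 = 0.3713, W₂ = 1/(16.7-6.2) = 0.095238
Improvement: (W₁-W₂)/W₁ = (0.14493-0.095238)/0.14493 = 34.29%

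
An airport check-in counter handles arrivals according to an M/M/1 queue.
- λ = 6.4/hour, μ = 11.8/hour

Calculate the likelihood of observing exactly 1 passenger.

ρ = λ/μ = 6.4/11.8 = 0.5424
P(n) = (1-ρ)ρⁿ
P(1) = (1-0.5424) × 0.5424^1
P(1) = 0.4576 × 0.5424
P(1) = 0.2482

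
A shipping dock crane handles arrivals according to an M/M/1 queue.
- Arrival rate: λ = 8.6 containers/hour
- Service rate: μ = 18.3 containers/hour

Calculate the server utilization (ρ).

Server utilization: ρ = λ/μ
ρ = 8.6/18.3 = 0.4699
The server is busy 46.99% of the time.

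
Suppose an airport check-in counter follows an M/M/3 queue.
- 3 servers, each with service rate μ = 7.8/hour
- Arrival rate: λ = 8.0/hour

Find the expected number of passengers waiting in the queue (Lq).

Traffic intensity: ρ = λ/(cμ) = 8.0/(3×7.8) = 0.3419
Since ρ = 0.3419 < 1, system is stable.
Offered load a = λ/μ = cρ = 8.0/7.8 = 1.0256
P₀ = [ Σₙ₌₀^2 aⁿ/n! + a^3/(3!(1-ρ)) ]⁻¹
Σ = a^0/0! + a^1/1! + a^2/2! = 1.0000 + 1.0256 + 0.5260 = 2.5516
a^3/(3!(1-ρ)) = 1.0789/(6 × 0.6581) = 0.2732
P₀ = 1/(2.5516 + 0.2732) = 0.3540
Lq = P₀·a^3·ρ / (3!(1-ρ)²) = 0.3540 × 1.0789 × 0.3419 / (6 × 0.4331) = 0.05025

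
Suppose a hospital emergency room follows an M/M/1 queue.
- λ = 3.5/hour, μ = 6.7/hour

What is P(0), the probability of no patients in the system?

ρ = λ/μ = 3.5/6.7 = 0.5224
P(0) = 1 - ρ = 1 - 0.5224 = 0.4776
The server is idle 47.76% of the time.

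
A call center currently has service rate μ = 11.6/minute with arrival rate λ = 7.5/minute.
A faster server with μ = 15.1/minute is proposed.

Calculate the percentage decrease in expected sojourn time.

System 1: ρ₁ = 7.5/11.6 = 0.6466, W₁ = 1/(11.6-7.5) = 0.24390
System 2: ρ₂ = 7.5/15.1 = 0.4967, W₂ = 1/(15.1-7.5) = 0.13158
Improvement: (W₁-W₂)/W₁ = (0.24390-0.13158)/0.24390 = 46.05%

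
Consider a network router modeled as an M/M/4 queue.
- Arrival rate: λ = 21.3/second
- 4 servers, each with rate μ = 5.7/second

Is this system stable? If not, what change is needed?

Stability requires ρ = λ/(cμ) < 1
ρ = 21.3/(4 × 5.7) = 21.3/22.80 = 0.9342
Since 0.9342 < 1, the system is STABLE.
The servers are busy 93.42% of the time.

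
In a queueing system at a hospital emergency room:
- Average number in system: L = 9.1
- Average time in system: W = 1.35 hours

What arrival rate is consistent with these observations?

Little's Law: L = λW, so λ = L/W
λ = 9.1/1.35 = 6.7407 patients/hour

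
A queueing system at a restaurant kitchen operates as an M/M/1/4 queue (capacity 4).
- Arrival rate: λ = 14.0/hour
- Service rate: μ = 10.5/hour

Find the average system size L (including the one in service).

ρ = λ/μ = 14.0/10.5 = 1.3333
P₀ = (1-ρ)/(1-ρ^(K+1)) = (1-1.3333)/(1-1.3333^5) = -0.3333/-3.2135 = 0.1037
P_K = P₀×ρ^K = 0.10372 × 1.3333^4 = 0.10372 × 3.1602 = 0.3278
L = ρ[1 - (K+1)ρ^K + Kρ^(K+1)] / [(1-ρ)(1-ρ^(K+1))]
L = 1.3333 × (1 - 5×3.1602 + 4×4.2135) / ((1 - 1.3333) × (1 - 4.2135)) = 2.5557 orders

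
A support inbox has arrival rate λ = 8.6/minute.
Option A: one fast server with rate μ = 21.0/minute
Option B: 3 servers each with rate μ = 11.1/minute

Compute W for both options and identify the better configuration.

Option A: single server μ = 21.0 (M/M/1)
  ρ_A = 8.6/21.0 = 0.4095
  W_A = 1/(μ-λ) = 1/(21.0-8.6) = 1/12.40 = 0.08065

Option B: 3 servers μ = 11.1 (M/M/3)
  ρ_B = λ/(cμ) = 8.6/(3×11.1) = 0.2583
  Offered load a = λ/μ = cρ = 8.6/11.1 = 0.7748
  P₀ = [ Σₙ₌₀^2 aⁿ/n! + a^3/(3!(1-ρ)) ]⁻¹
  Σ = a^0/0! + a^1/1! + a^2/2! = 1.0000 + 0.7748 + 0.3001 = 2.0749
  a^3/(3!(1-ρ)) = 0.4651/(6 × 0.7417) = 0.1045
  P₀ = 1/(2.0749 + 0.1045) = 0.4588
  Lq = P₀·a^3·ρ / (3!(1-ρ)²) = 0.458839 × 0.465079 × 0.258258 / (6 × 0.550181) = 0.01669
  Wq_B = Lq/λ = 0.01669/8.6 = 0.001941
  W_B = Wq_B + 1/μ = 0.001941 + 0.09009 = 0.09203

Since W_A = 0.08065 < W_B = 0.09203, Option A (single fast server) has the shorter time in system.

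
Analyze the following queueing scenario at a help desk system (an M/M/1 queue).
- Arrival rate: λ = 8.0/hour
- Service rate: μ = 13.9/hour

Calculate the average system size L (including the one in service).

ρ = λ/μ = 8.0/13.9 = 0.5755
For M/M/1: L = λ/(μ-λ)
L = 8.0/(13.9-8.0) = 8.0/5.90
L = 1.3559 tickets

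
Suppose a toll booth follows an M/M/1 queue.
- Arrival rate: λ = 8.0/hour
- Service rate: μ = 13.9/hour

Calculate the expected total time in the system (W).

First, compute utilization: ρ = λ/μ = 8.0/13.9 = 0.5755
For M/M/1: W = 1/(μ-λ)
W = 1/(13.9-8.0) = 1/5.90
W = 0.1695 hours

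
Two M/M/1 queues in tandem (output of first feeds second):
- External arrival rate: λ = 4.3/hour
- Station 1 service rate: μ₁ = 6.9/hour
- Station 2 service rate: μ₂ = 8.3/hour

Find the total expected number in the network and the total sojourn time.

By Jackson's theorem, each station behaves as independent M/M/1.
Station 1: ρ₁ = 4.3/6.9 = 0.6232, L₁ = ρ₁/(1-ρ₁) = λ/(μ₁-λ) = 4.3/2.60 = 1.6538
Station 2: ρ₂ = 4.3/8.3 = 0.5181, L₂ = ρ₂/(1-ρ₂) = λ/(μ₂-λ) = 4.3/4.00 = 1.0750
Total: L = L₁ + L₂ = 1.6538 + 1.0750 = 2.7288
W = L/λ = 2.7288/4.3 = 0.6346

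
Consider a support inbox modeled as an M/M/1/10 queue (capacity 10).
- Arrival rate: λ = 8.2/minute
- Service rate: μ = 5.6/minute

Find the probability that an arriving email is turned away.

ρ = λ/μ = 8.2/5.6 = 1.46429
P₀ = (1-ρ)/(1-ρ^(K+1)) = (1-1.46429)/(1-1.46429^11) = -0.4643/-65.3587 = 0.007104
P_K = P₀×ρ^K = 0.007104 × 1.46429^10 = 0.007104 × 45.3180 = 0.3219
Blocking probability = 32.19%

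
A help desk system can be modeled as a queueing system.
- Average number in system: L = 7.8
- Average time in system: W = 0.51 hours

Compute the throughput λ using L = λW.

Little's Law: L = λW, so λ = L/W
λ = 7.8/0.51 = 15.2941 tickets/hour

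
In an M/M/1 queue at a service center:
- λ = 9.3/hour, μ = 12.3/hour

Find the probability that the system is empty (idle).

ρ = λ/μ = 9.3/12.3 = 0.7561
P(0) = 1 - ρ = 1 - 0.7561 = 0.2439
The server is idle 24.39% of the time.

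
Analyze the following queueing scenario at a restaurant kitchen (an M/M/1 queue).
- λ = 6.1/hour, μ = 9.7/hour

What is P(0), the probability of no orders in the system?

ρ = λ/μ = 6.1/9.7 = 0.6289
P(0) = 1 - ρ = 1 - 0.6289 = 0.3711
The server is idle 37.11% of the time.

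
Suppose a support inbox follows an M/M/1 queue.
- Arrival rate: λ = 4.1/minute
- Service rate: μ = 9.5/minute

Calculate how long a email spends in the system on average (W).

First, compute utilization: ρ = λ/μ = 4.1/9.5 = 0.4316
For M/M/1: W = 1/(μ-λ)
W = 1/(9.5-4.1) = 1/5.40
W = 0.1852 minutes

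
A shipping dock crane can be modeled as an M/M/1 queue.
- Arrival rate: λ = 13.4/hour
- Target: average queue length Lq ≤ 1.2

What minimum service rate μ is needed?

For M/M/1: Lq = λ²/(μ(μ-λ))
Need Lq ≤ 1.2, i.e. μ(μ-λ) ≥ λ²/1.2
μ² - 13.4μ - 179.56/1.2 ≥ 0  →  μ² - 13.4μ - 149.63333 ≥ 0
Quadratic formula (positive root): μ = [λ + √(λ² + 4×149.63333)]/2
Discriminant: 179.56 + 4×149.63333 = 778.0933, √778.0933 = 27.89432
μ ≥ (13.4 + 27.89432)/2 = 20.6472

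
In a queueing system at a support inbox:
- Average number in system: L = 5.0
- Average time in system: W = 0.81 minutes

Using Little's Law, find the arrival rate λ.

Little's Law: L = λW, so λ = L/W
λ = 5.0/0.81 = 6.1728 emails/minute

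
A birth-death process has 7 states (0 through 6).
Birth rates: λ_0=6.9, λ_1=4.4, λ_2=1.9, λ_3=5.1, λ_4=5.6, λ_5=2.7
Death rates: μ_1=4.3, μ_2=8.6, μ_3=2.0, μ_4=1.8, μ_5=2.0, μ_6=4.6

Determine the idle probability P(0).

Ratios P(n)/P(0) = (λ₀···λₙ₋₁)/(μ₁···μₙ):
P(1)/P(0) = (6.9)/(4.3) = 1.6047
P(2)/P(0) = (6.9×4.4)/(4.3×8.6) = 0.8210
P(3)/P(0) = (6.9×4.4×1.9)/(4.3×8.6×2.0) = 0.7799
P(4)/P(0) = (6.9×4.4×1.9×5.1)/(4.3×8.6×2.0×1.8) = 2.2098
P(5)/P(0) = (6.9×4.4×1.9×5.1×5.6)/(4.3×8.6×2.0×1.8×2.0) = 6.1875
P(6)/P(0) = (6.9×4.4×1.9×5.1×5.6×2.7)/(4.3×8.6×2.0×1.8×2.0×4.6) = 3.6318

Normalization: ∑ P(n) = 1
P(0) × (1.0000 + 1.6047 + 0.8210 + 0.7799 + 2.2098 + 6.1875 + 3.6318) = 1
P(0) × 16.2347 = 1
P(0) = 1/16.2347 = 0.06160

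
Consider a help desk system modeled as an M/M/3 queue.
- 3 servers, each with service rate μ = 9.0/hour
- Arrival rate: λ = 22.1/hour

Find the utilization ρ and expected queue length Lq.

Traffic intensity: ρ = λ/(cμ) = 22.1/(3×9.0) = 0.8185
Since ρ = 0.8185 < 1, system is stable.
Offered load a = λ/μ = cρ = 22.1/9.0 = 2.4556
P₀ = [ Σₙ₌₀^2 aⁿ/n! + a^3/(3!(1-ρ)) ]⁻¹
Σ = a^0/0! + a^1/1! + a^2/2! = 1.00000 + 2.45556 + 3.01488 = 6.4704
a^3/(3!(1-ρ)) = 14.80639/(6 × 0.1814815) = 13.5977
P₀ = 1/(6.4704 + 13.5977) = 0.04983
Lq = P₀·a^3·ρ / (3!(1-ρ)²) = 0.049830 × 14.8064 × 0.81852 / (6 × 0.032936) = 3.0560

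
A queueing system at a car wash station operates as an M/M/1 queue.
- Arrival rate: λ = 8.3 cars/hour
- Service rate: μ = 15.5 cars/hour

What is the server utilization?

Server utilization: ρ = λ/μ
ρ = 8.3/15.5 = 0.5355
The server is busy 53.55% of the time.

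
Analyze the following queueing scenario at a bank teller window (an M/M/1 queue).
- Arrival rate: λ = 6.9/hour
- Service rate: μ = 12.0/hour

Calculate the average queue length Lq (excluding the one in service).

ρ = λ/μ = 6.9/12.0 = 0.5750
For M/M/1: Lq = λ²/(μ(μ-λ))
Lq = 47.61/(12.0 × 5.10)
Lq = 0.7779 transactions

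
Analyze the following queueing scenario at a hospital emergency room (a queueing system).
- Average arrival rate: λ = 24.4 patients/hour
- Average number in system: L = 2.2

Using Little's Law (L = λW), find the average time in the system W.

Little's Law: L = λW, so W = L/λ
W = 2.2/24.4 = 0.09016 hours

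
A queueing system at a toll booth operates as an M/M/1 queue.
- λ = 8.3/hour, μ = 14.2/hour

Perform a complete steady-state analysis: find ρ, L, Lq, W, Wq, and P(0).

Step 1: ρ = λ/μ = 8.3/14.2 = 0.5845
Step 2: L = λ/(μ-λ) = 8.3/5.90 = 1.4068
Step 3: Lq = λ²/(μ(μ-λ)) = 68.89/(14.2×5.90) = 0.8223
Step 4: W = 1/(μ-λ) = 1/5.90 = 0.16949
Step 5: Wq = λ/(μ(μ-λ)) = 8.3/(14.2×5.90) = 0.09907
Step 6: P(0) = 1-ρ = 0.4155
Verify: L = λW = 8.3×0.16949 = 1.4068 ✔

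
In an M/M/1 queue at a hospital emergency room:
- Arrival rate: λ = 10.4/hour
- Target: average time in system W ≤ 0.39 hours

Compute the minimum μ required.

For M/M/1: W = 1/(μ-λ)
Need W ≤ 0.39, so 1/(μ-λ) ≤ 0.39
μ - λ ≥ 1/0.39 = 2.5641
μ ≥ 10.4 + 2.5641 = 12.9641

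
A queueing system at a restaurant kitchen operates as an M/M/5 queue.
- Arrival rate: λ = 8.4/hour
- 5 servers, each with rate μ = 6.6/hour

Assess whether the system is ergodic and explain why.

Stability requires ρ = λ/(cμ) < 1
ρ = 8.4/(5 × 6.6) = 8.4/33.00 = 0.2545
Since 0.2545 < 1, the system is STABLE.
The servers are busy 25.45% of the time.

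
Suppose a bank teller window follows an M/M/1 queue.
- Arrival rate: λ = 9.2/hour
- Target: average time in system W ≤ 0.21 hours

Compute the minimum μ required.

For M/M/1: W = 1/(μ-λ)
Need W ≤ 0.21, so 1/(μ-λ) ≤ 0.21
μ - λ ≥ 1/0.21 = 4.7619
μ ≥ 9.2 + 4.7619 = 13.9619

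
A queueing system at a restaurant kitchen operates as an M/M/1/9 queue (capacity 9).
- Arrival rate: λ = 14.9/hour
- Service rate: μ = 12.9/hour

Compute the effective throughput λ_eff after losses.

ρ = λ/μ = 14.9/12.9 = 1.15504
P₀ = (1-ρ)/(1-ρ^(K+1)) = (1-1.15504)/(1-1.15504^10) = -0.15504/-3.2264 = 0.04805
P_K = P₀×ρ^K = 0.04805 × 1.15504^9 = 0.04805 × 3.6591 = 0.1758
λ_eff = λ(1-P_K) = 14.9 × (1 - 0.17583) = 14.9 × 0.82417 = 12.2801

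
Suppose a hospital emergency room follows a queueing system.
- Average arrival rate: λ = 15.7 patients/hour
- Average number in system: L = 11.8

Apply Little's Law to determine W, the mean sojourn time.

Little's Law: L = λW, so W = L/λ
W = 11.8/15.7 = 0.7516 hours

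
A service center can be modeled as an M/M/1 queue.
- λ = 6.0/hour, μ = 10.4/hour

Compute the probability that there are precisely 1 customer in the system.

ρ = λ/μ = 6.0/10.4 = 0.5769
P(n) = (1-ρ)ρⁿ
P(1) = (1-0.5769) × 0.5769^1
P(1) = 0.4231 × 0.5769
P(1) = 0.2441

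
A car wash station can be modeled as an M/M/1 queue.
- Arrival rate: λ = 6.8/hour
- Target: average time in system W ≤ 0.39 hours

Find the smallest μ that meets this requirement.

For M/M/1: W = 1/(μ-λ)
Need W ≤ 0.39, so 1/(μ-λ) ≤ 0.39
μ - λ ≥ 1/0.39 = 2.5641
μ ≥ 6.8 + 2.5641 = 9.3641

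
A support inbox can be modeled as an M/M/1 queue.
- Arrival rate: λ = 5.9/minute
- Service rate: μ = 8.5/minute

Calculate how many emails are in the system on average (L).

ρ = λ/μ = 5.9/8.5 = 0.6941
For M/M/1: L = λ/(μ-λ)
L = 5.9/(8.5-5.9) = 5.9/2.60
L = 2.2692 emails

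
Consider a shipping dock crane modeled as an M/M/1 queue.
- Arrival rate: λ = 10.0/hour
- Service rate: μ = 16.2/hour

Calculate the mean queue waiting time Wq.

First, compute utilization: ρ = λ/μ = 10.0/16.2 = 0.6173
For M/M/1: Wq = λ/(μ(μ-λ))
Wq = 10.0/(16.2 × (16.2-10.0))
Wq = 10.0/(16.2 × 6.20)
Wq = 0.09956 hours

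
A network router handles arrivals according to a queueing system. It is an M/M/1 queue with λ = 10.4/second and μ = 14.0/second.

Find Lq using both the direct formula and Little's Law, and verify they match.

Method 1 (direct): Lq = λ²/(μ(μ-λ)) = 108.16/(14.0 × 3.60) = 2.1460

Method 2 (Little's Law):
W = 1/(μ-λ) = 1/3.60 = 0.27778
Wq = W - 1/μ = 0.27778 - 0.071429 = 0.20635
Lq = λWq = 10.4 × 0.20635 = 2.1460 ✔ (matches Method 1)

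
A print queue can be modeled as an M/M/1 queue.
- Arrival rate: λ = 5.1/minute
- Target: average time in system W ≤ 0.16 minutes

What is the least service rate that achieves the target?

For M/M/1: W = 1/(μ-λ)
Need W ≤ 0.16, so 1/(μ-λ) ≤ 0.16
μ - λ ≥ 1/0.16 = 6.2500
μ ≥ 5.1 + 6.2500 = 11.3500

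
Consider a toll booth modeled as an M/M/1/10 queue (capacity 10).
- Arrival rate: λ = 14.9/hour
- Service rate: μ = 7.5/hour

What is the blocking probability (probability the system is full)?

ρ = λ/μ = 14.9/7.5 = 1.9867
P₀ = (1-ρ)/(1-ρ^(K+1)) = (1-1.9867)/(1-1.9867^11) = -0.9867/-1902.0720 = 0.0005188
P_K = P₀×ρ^K = 0.00051875 × 1.9867^10 = 0.00051875 × 957.9061 = 0.4969
Blocking probability = 49.69%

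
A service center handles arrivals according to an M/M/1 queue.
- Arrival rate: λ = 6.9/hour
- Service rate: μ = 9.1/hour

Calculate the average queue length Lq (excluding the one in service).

ρ = λ/μ = 6.9/9.1 = 0.7582
For M/M/1: Lq = λ²/(μ(μ-λ))
Lq = 47.61/(9.1 × 2.20)
Lq = 2.3781 customers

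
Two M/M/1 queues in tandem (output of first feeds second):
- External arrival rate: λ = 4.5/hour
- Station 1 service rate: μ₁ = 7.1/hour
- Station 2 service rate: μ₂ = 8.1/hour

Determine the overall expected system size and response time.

By Jackson's theorem, each station behaves as independent M/M/1.
Station 1: ρ₁ = 4.5/7.1 = 0.6338, L₁ = ρ₁/(1-ρ₁) = λ/(μ₁-λ) = 4.5/2.60 = 1.7308
Station 2: ρ₂ = 4.5/8.1 = 0.5556, L₂ = ρ₂/(1-ρ₂) = λ/(μ₂-λ) = 4.5/3.60 = 1.2500
Total: L = L₁ + L₂ = 1.7308 + 1.2500 = 2.9808
W = L/λ = 2.9808/4.5 = 0.6624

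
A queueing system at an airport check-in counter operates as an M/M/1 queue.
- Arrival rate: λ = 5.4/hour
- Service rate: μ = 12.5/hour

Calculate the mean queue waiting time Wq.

First, compute utilization: ρ = λ/μ = 5.4/12.5 = 0.4320
For M/M/1: Wq = λ/(μ(μ-λ))
Wq = 5.4/(12.5 × (12.5-5.4))
Wq = 5.4/(12.5 × 7.10)
Wq = 0.06085 hours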